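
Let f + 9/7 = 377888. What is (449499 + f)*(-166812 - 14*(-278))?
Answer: -943583764000/7 ≈ -1.3480e+11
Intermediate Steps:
f = 2645207/7 (f = -9/7 + 377888 = 2645207/7 ≈ 3.7789e+5)
(449499 + f)*(-166812 - 14*(-278)) = (449499 + 2645207/7)*(-166812 - 14*(-278)) = 5791700*(-166812 + 3892)/7 = (5791700/7)*(-162920) = -943583764000/7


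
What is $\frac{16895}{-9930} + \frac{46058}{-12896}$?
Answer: $- \frac{33761693}{6402864} \approx -5.2729$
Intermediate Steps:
$\frac{16895}{-9930} + \frac{46058}{-12896} = 16895 \left(- \frac{1}{9930}\right) + 46058 \left(- \frac{1}{12896}\right) = - \frac{3379}{1986} - \frac{23029}{6448} = - \frac{33761693}{6402864}$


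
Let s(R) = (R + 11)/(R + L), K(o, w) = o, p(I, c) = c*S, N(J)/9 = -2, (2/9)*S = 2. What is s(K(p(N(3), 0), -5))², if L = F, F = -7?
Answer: 121/49 ≈ 2.4694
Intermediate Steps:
S = 9 (S = (9/2)*2 = 9)
N(J) = -18 (N(J) = 9*(-2) = -18)
p(I, c) = 9*c (p(I, c) = c*9 = 9*c)
L = -7
s(R) = (11 + R)/(-7 + R) (s(R) = (R + 11)/(R - 7) = (11 + R)/(-7 + R))
s(K(p(N(3), 0), -5))² = ((11 + 9*0)/(-7 + 9*0))² = ((11 + 0)/(-7 + 0))² = (11/(-7))² = (-⅐*11)² = (-11/7)² = 121/49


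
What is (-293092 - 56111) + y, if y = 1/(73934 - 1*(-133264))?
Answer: -72354163193/207198 ≈ -3.4920e+5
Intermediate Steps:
y = 1/207198 (y = 1/(73934 + 133264) = 1/207198 ≈ 4.8263e-6)
(-293092 - 56111) + y = (-293092 - 56111) + 1/207198 = -349203 + 1/207198 = -72354163193/207198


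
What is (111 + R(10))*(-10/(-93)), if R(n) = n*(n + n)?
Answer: 3110/93 ≈ 33.441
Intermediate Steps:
R(n) = 2*n² (R(n) = n*(2*n) = 2*n²)
(111 + R(10))*(-10/(-93)) = (111 + 2*10²)*(-10/(-93)) = (111 + 2*100)*(-10*(-1/93)) = (111 + 200)*(10/93) = 311*(10/93) = 3110/93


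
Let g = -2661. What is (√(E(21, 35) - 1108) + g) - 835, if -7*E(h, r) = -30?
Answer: -3496 + I*√54082/7 ≈ -3496.0 + 33.222*I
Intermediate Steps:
E(h, r) = 30/7 (E(h, r) = -⅐*(-30) = 30/7)
(√(E(21, 35) - 1108) + g) - 835 = (√(30/7 - 1108) - 2661) - 835 = (√(-7726/7) - 2661) - 835 = (I*√54082/7 - 2661) - 835 = (-2661 + I*√54082/7) - 835 = -3496 + I*√54082/7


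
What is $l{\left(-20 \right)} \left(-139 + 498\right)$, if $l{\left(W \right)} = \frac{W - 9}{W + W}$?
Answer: $\frac{10411}{40} \approx 260.27$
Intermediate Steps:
$l{\left(W \right)} = \frac{-9 + W}{2 W}$
$l{\left(-20 \right)} \left(-139 + 498\right) = \frac{-9 - 20}{2 \left(-20\right)} \left(-139 + 498\right) = \frac{1}{2} \left(- \frac{1}{20}\right) \left(-29\right) 359 = \frac{29}{40} \cdot 359 = \frac{10411}{40}$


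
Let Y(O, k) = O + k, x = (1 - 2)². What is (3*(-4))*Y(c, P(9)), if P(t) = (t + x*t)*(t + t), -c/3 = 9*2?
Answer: -3240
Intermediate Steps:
x = 1 (x = (-1)² = 1)
c = -54 (c = -27*2 = -3*18 = -54)
P(t) = 4*t² (P(t) = (t + 1*t)*(t + t) = (t + t)*(2*t) = (2*t)*(2*t) = 4*t²)
(3*(-4))*Y(c, P(9)) = (3*(-4))*(-54 + 4*9²) = -12*(-54 + 4*81) = -12*(-54 + 324) = -12*270 = -3240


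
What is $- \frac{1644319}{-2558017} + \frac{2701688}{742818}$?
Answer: $\frac{4066196791819}{950070535953} \approx 4.2799$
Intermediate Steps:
$- \frac{1644319}{-2558017} + \frac{2701688}{742818} = \left(-1644319\right) \left(- \frac{1}{2558017}\right) + 2701688 \cdot \frac{1}{742818} = \frac{1644319}{2558017} + \frac{1350844}{371409} = \frac{4066196791819}{950070535953}$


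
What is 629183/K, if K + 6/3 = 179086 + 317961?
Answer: 629183/497045 ≈ 1.2658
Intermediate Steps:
K = 497045 (K = -2 + (179086 + 317961) = -2 + 497047 = 497045)
629183/K = 629183/497045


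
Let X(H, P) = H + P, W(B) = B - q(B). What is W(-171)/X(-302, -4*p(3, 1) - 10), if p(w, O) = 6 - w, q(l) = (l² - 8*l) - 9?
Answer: 3419/36 ≈ 94.972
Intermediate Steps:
q(l) = -9 + l² - 8*l
W(B) = 9 - B² + 9*B (W(B) = B - (-9 + B² - 8*B) = B + (9 - B² + 8*B) = 9 - B² + 9*B)
W(-171)/X(-302, -4*p(3, 1) - 10) = (9 - 1*(-171)² + 9*(-171))/(-302 + (-4*(6 - 1*3) - 10)) = (9 - 1*29241 - 1539)/(-302 + (-4*(6 - 3) - 10)) = (9 - 29241 - 1539)/(-302 + (-4*3 - 10)) = -30771/(-302 + (-12 - 10)) = -30771/(-302 - 22) = -30771/(-324) = -30771*(-1/324) = 3419/36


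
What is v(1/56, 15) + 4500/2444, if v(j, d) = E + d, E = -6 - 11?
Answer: -97/611 ≈ -0.15876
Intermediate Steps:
E = -17
v(j, d) = -17 + d
v(1/56, 15) + 4500/2444 = (-17 + 15) + 4500/2444 = -2 + 4500*(1/2444) = -2 + 1125/611 = -97/611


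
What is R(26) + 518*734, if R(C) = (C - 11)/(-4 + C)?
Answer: 8364679/22 ≈ 3.8021e+5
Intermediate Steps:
R(C) = (-11 + C)/(-4 + C)
R(26) + 518*734 = (-11 + 26)/(-4 + 26) + 518*734 = 15/22 + 380212 = 8364679/22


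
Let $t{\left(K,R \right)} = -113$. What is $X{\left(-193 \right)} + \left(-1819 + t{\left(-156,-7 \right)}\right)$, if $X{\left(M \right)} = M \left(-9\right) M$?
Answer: $-337173$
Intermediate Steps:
$X{\left(M \right)} = - 9 M^{2}$ ($X{\left(M \right)} = - 9 M M = - 9 M^{2}$)
$X{\left(-193 \right)} + \left(-1819 + t{\left(-156,-7 \right)}\right) = - 9 \left(-193\right)^{2} - 1932 = \left(-9\right) 37249 - 1932 = -335241 - 1932 = -337173$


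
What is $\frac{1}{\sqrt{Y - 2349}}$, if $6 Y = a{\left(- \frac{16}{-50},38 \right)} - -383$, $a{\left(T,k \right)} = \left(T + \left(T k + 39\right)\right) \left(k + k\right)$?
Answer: $- \frac{5 i \sqrt{1469778}}{244963} \approx - 0.024745 i$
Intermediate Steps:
$a{\left(T,k \right)} = 2 k \left(39 + T + T k\right)$ ($a{\left(T,k \right)} = \left(T + \left(39 + T k\right)\right) 2 k = \left(39 + T + T k\right) 2 k = 2 k \left(39 + T + T k\right)$)
$Y = \frac{107387}{150}$ ($Y = \frac{2 \cdot 38 \left(39 - \frac{16}{-50} + - \frac{16}{-50} \cdot 38\right) - -383}{6} = \frac{2 \cdot 38 \left(39 - - \frac{8}{25} + \left(-16\right) \left(- \frac{1}{50}\right) 38\right) + 383}{6} = \frac{2 \cdot 38 \left(39 + \frac{8}{25} + \frac{8}{25} \cdot 38\right) + 383}{6} = \frac{2 \cdot 38 \left(39 + \frac{8}{25} + \frac{304}{25}\right) + 383}{6} = \frac{2 \cdot 38 \cdot \frac{1287}{25} + 383}{6} = \frac{\frac{97812}{25} + 383}{6} = \frac{1}{6} \cdot \frac{107387}{25} = \frac{107387}{150} \approx 715.91$)
$\frac{1}{\sqrt{Y - 2349}} = \frac{1}{\sqrt{\frac{107387}{150} - 2349}} = \frac{1}{\sqrt{- \frac{244963}{150}}} = \frac{1}{\frac{1}{30} i \sqrt{1469778}} = - \frac{5 i \sqrt{1469778}}{244963}$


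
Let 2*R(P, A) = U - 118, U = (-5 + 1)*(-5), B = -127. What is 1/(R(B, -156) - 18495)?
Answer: -1/18544 ≈ -5.3926e-5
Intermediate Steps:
U = 20 (U = -4*(-5) = 20)
R(P, A) = -49 (R(P, A) = (20 - 118)/2 = (1/2)*(-98) = -49)
1/(R(B, -156) - 18495) = 1/(-49 - 18495) = 1/(-18544) = -1/18544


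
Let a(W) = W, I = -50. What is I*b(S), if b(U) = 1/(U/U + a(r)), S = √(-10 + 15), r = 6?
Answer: -50/7 ≈ -7.1429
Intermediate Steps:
S = √5 ≈ 2.2361
b(U) = ⅐ (b(U) = 1/(U/U + 6) = 1/(1 + 6) = 1/7 = ⅐)
I*b(S) = -50*⅐ = -50/7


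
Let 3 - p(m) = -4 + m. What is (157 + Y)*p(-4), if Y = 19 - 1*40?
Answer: 1496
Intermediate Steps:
p(m) = 7 - m (p(m) = 3 - (-4 + m) = 3 + (4 - m) = 7 - m)
Y = -21 (Y = 19 - 40 = -21)
(157 + Y)*p(-4) = (157 - 21)*(7 - 1*(-4)) = 136*(7 + 4) = 136*11 = 1496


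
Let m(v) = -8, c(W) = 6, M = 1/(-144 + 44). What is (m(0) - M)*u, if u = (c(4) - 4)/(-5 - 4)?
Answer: 799/450 ≈ 1.7756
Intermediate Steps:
M = -1/100 (M = 1/(-100) = -1/100 ≈ -0.010000)
u = -2/9 (u = (6 - 4)/(-5 - 4) = 2/(-9) = 2*(-⅑) = -2/9 ≈ -0.22222)
(m(0) - M)*u = (-8 - 1*(-1/100))*(-2/9) = (-8 + 1/100)*(-2/9) = -799/100*(-2/9) = 799/450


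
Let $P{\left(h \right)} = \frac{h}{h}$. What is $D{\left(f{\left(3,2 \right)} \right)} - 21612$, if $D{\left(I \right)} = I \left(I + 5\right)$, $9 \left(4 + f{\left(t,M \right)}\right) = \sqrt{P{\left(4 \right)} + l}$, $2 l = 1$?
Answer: $- \frac{1167263}{54} - \frac{\sqrt{6}}{6} \approx -21616.0$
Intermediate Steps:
$l = \frac{1}{2}$ ($l = \frac{1}{2} \cdot 1 = \frac{1}{2} \approx 0.5$)
$P{\left(h \right)} = 1$
$f{\left(t,M \right)} = -4 + \frac{\sqrt{6}}{18}$ ($f{\left(t,M \right)} = -4 + \frac{\sqrt{1 + \frac{1}{2}}}{9} = -4 + \frac{\sqrt{\frac{3}{2}}}{9} = -4 + \frac{\frac{1}{2} \sqrt{6}}{9} = -4 + \frac{\sqrt{6}}{18}$)
$D{\left(I \right)} = I \left(5 + I\right)$
$D{\left(f{\left(3,2 \right)} \right)} - 21612 = \left(-4 + \frac{\sqrt{6}}{18}\right) \left(5 - \left(4 - \frac{\sqrt{6}}{18}\right)\right) - 21612 = \left(-4 + \frac{\sqrt{6}}{18}\right) \left(1 + \frac{\sqrt{6}}{18}\right) - 21612 = \left(1 + \frac{\sqrt{6}}{18}\right) \left(-4 + \frac{\sqrt{6}}{18}\right) - 21612 = -21612 + \left(1 + \frac{\sqrt{6}}{18}\right) \left(-4 + \frac{\sqrt{6}}{18}\right)$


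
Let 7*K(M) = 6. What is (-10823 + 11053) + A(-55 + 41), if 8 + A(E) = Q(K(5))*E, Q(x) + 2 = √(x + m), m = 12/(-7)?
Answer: 250 - 2*I*√42 ≈ 250.0 - 12.961*I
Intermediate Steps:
K(M) = 6/7 (K(M) = (⅐)*6 = 6/7)
m = -12/7 (m = 12*(-⅐) = -12/7 ≈ -1.7143)
Q(x) = -2 + √(-12/7 + x) (Q(x) = -2 + √(x - 12/7) = -2 + √(-12/7 + x))
A(E) = -8 + E*(-2 + I*√42/7) (A(E) = -8 + (-2 + √(-84 + 49*(6/7))/7)*E = -8 + (-2 + √(-84 + 42)/7)*E = -8 + (-2 + √(-42)/7)*E = -8 + (-2 + (I*√42)/7)*E = -8 + (-2 + I*√42/7)*E = -8 + E*(-2 + I*√42/7))
(-10823 + 11053) + A(-55 + 41) = (-10823 + 11053) + (-8 - (-55 + 41)*(14 - I*√42)/7) = 230 + (-8 - ⅐*(-14)*(14 - I*√42)) = 230 + (-8 + (28 - 2*I*√42)) = 230 + (20 - 2*I*√42) = 250 - 2*I*√42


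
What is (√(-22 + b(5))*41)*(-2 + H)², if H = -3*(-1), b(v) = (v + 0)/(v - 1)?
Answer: 41*I*√83/2 ≈ 186.76*I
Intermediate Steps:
b(v) = v/(-1 + v)
H = 3
(√(-22 + b(5))*41)*(-2 + H)² = (√(-22 + 5/(-1 + 5))*41)*(-2 + 3)² = (√(-22 + 5/4)*41)*1² = (√(-22 + 5*(¼))*41)*1 = (√(-22 + 5/4)*41)*1 = (√(-83/4)*41)*1 = ((I*√83/2)*41)*1 = (41*I*√83/2)*1 = 41*I*√83/2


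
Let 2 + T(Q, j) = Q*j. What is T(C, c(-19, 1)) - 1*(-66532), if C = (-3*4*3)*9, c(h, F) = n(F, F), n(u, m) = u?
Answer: 66206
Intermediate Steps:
c(h, F) = F
C = -324 (C = -12*3*9 = -36*9 = -324)
T(Q, j) = -2 + Q*j
T(C, c(-19, 1)) - 1*(-66532) = (-2 - 324*1) - 1*(-66532) = (-2 - 324) + 66532 = -326 + 66532 = 66206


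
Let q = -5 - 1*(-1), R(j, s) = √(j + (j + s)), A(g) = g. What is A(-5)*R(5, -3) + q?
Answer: -4 - 5*√7 ≈ -17.229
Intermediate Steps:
R(j, s) = √(s + 2*j)
q = -4 (q = -5 + 1 = -4)
A(-5)*R(5, -3) + q = -5*√(-3 + 2*5) - 4 = -5*√(-3 + 10) - 4 = -5*√7 - 4 = -4 - 5*√7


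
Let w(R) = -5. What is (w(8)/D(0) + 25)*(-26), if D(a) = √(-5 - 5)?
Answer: -650 - 13*I*√10 ≈ -650.0 - 41.11*I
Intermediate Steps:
D(a) = I*√10 (D(a) = √(-10) = I*√10)
(w(8)/D(0) + 25)*(-26) = (-5*(-I*√10/10) + 25)*(-26) = (-(-1)*I*√10/2 + 25)*(-26) = (I*√10/2 + 25)*(-26) = (25 + I*√10/2)*(-26) = -650 - 13*I*√10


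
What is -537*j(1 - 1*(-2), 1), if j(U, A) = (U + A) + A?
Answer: -2685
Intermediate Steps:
j(U, A) = U + 2*A (j(U, A) = (A + U) + A = U + 2*A)
-537*j(1 - 1*(-2), 1) = -537*((1 - 1*(-2)) + 2*1) = -537*((1 + 2) + 2) = -537*(3 + 2) = -537*5 = -2685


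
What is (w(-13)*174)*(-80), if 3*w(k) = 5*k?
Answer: 301600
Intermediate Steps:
w(k) = 5*k/3 (w(k) = (5*k)/3 = 5*k/3)
(w(-13)*174)*(-80) = (((5/3)*(-13))*174)*(-80) = -65/3*174*(-80) = -3770*(-80) = 301600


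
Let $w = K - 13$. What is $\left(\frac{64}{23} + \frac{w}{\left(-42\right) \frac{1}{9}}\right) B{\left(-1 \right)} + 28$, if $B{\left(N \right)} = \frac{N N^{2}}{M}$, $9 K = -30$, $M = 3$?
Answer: $\frac{3575}{138} \approx 25.906$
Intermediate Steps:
$K = - \frac{10}{3}$ ($K = \frac{1}{9} \left(-30\right) = - \frac{10}{3} \approx -3.3333$)
$w = - \frac{49}{3}$ ($w = - \frac{10}{3} - 13 = - \frac{49}{3} \approx -16.333$)
$B{\left(N \right)} = \frac{N^{3}}{3}$ ($B{\left(N \right)} = \frac{N N^{2}}{3} = N^{3} \cdot \frac{1}{3} = \frac{N^{3}}{3}$)
$\left(\frac{64}{23} + \frac{w}{\left(-42\right) \frac{1}{9}}\right) B{\left(-1 \right)} + 28 = \left(\frac{64}{23} - \frac{49}{3 \left(- \frac{42}{9}\right)}\right) \frac{\left(-1\right)^{3}}{3} + 28 = \left(64 \cdot \frac{1}{23} - \frac{49}{3 \left(\left(-42\right) \frac{1}{9}\right)}\right) \frac{1}{3} \left(-1\right) + 28 = \left(\frac{64}{23} - \frac{49}{3 \left(- \frac{14}{3}\right)}\right) \left(- \frac{1}{3}\right) + 28 = \left(\frac{64}{23} - - \frac{7}{2}\right) \left(- \frac{1}{3}\right) + 28 = \left(\frac{64}{23} + \frac{7}{2}\right) \left(- \frac{1}{3}\right) + 28 = \frac{289}{46} \left(- \frac{1}{3}\right) + 28 = - \frac{289}{138} + 28 = \frac{3575}{138}$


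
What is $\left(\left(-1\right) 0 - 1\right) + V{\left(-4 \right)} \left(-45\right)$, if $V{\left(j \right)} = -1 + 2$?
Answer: $-46$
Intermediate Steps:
$V{\left(j \right)} = 1$
$\left(\left(-1\right) 0 - 1\right) + V{\left(-4 \right)} \left(-45\right) = \left(\left(-1\right) 0 - 1\right) + 1 \left(-45\right) = \left(0 - 1\right) - 45 = -1 - 45 = -46$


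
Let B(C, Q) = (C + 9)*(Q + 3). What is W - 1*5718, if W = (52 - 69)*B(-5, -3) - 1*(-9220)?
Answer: 3502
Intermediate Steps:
B(C, Q) = (3 + Q)*(9 + C) (B(C, Q) = (9 + C)*(3 + Q) = (3 + Q)*(9 + C))
W = 9220 (W = (52 - 69)*(27 + 3*(-5) + 9*(-3) - 5*(-3)) - 1*(-9220) = -17*(27 - 15 - 27 + 15) + 9220 = -17*0 + 9220 = 0 + 9220 = 9220)
W - 1*5718 = 9220 - 1*5718 = 9220 - 5718 = 3502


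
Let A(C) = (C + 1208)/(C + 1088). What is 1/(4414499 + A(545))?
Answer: 1633/7208878620 ≈ 2.2653e-7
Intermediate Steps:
A(C) = (1208 + C)/(1088 + C)
1/(4414499 + A(545)) = 1/(4414499 + (1208 + 545)/(1088 + 545)) = 1/(4414499 + 1753/1633) = 1/(7208878620/1633) = 1633/7208878620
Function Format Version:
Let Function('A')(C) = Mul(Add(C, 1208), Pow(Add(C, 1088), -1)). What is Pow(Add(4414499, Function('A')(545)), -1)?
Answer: Rational(1633, 7208878620) ≈ 2.2653e-7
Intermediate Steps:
Function('A')(C) = Mul(Pow(Add(1088, C), -1), Add(1208, C)) (Function('A')(C) = Mul(Add(1208, C), Pow(Add(1088, C), -1)) = Mul(Pow(Add(1088, C), -1), Add(1208, C)))
Pow(Add(4414499, Function('A')(545)), -1) = Pow(Add(4414499, Mul(Pow(Add(1088, 545), -1), Add(1208, 545))), -1) = Pow(Add(4414499, Mul(Pow(1633, -1), 1753)), -1) = Pow(Add(4414499, Mul(Rational(1, 1633), 1753)), -1) = Pow(Add(4414499, Rational(1753, 1633)), -1) = Pow(Rational(7208878620, 1633), -1) = Rational(1633, 7208878620)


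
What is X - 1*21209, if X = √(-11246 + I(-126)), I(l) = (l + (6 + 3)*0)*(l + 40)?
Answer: -21209 + I*√410 ≈ -21209.0 + 20.248*I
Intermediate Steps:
I(l) = l*(40 + l) (I(l) = (l + 9*0)*(40 + l) = (l + 0)*(40 + l) = l*(40 + l))
X = I*√410 (X = √(-11246 - 126*(40 - 126)) = √(-11246 - 126*(-86)) = √(-11246 + 10836) = √(-410) = I*√410 ≈ 20.248*I)
X - 1*21209 = I*√410 - 1*21209 = I*√410 - 21209 = -21209 + I*√410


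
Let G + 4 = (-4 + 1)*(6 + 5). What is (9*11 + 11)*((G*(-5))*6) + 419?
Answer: 122519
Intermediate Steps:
G = -37 (G = -4 + (-4 + 1)*(6 + 5) = -4 - 3*11 = -4 - 33 = -37)
(9*11 + 11)*((G*(-5))*6) + 419 = (9*11 + 11)*(-37*(-5)*6) + 419 = (99 + 11)*(185*6) + 419 = 110*1110 + 419 = 122100 + 419 = 122519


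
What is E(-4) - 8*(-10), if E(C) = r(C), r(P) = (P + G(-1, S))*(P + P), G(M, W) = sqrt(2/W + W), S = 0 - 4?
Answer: 112 - 12*I*sqrt(2) ≈ 112.0 - 16.971*I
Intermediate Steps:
S = -4
G(M, W) = sqrt(W + 2/W)
r(P) = 2*P*(P + 3*I*sqrt(2)/2) (r(P) = (P + sqrt(-4 + 2/(-4)))*(P + P) = (P + sqrt(-4 + 2*(-1/4)))*(2*P) = (P + sqrt(-4 - 1/2))*(2*P) = (P + sqrt(-9/2))*(2*P) = (P + 3*I*sqrt(2)/2)*(2*P) = 2*P*(P + 3*I*sqrt(2)/2))
E(C) = C*(2*C + 3*I*sqrt(2))
E(-4) - 8*(-10) = -4*(2*(-4) + 3*I*sqrt(2)) - 8*(-10) = -4*(-8 + 3*I*sqrt(2)) + 80 = (32 - 12*I*sqrt(2)) + 80 = 112 - 12*I*sqrt(2)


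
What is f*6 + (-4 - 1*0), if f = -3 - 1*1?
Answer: -28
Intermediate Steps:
f = -4 (f = -3 - 1 = -4)
f*6 + (-4 - 1*0) = -4*6 + (-4 - 1*0) = -24 + (-4 + 0) = -24 - 4 = -28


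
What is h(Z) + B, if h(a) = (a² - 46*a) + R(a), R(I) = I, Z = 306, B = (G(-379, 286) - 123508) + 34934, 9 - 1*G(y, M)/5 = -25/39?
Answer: -337732/39 ≈ -8659.8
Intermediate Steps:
G(y, M) = 1880/39 (G(y, M) = 45 - (-125)/39 = 45 - 5*(-25/39) = 45 + 125/39 = 1880/39)
B = -3452506/39 (B = (1880/39 - 123508) + 34934 = -4814932/39 + 34934 = -3452506/39 ≈ -88526.)
h(a) = a² - 45*a (h(a) = (a² - 46*a) + a = a² - 45*a)
h(Z) + B = 306*(-45 + 306) - 3452506/39 = 306*261 - 3452506/39 = 79866 - 3452506/39 = -337732/39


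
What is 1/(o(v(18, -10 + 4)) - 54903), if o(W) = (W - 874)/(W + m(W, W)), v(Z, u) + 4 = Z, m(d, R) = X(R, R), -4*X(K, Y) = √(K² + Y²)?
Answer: -18855809/1036564024967 + 6020*√2/1036564024967 ≈ -1.8182e-5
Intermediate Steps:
X(K, Y) = -√(K² + Y²)/4
m(d, R) = -√2*√(R²)/4 (m(d, R) = -√(R² + R²)/4 = -√2*√(R²)/4)
v(Z, u) = -4 + Z
o(W) = (-874 + W)/(W - √2*√(W²)/4) (o(W) = (W - 874)/(W - √2*√(W²)/4) = (-874 + W)/(W - √2*√(W²)/4))
1/(o(v(18, -10 + 4)) - 54903) = 1/(4*(-874 + (-4 + 18))/(4*(-4 + 18) - √2*√((-4 + 18)²)) - 54903) = 1/(4*(-874 + 14)/(4*14 - √2*√(14²)) - 54903) = 1/(4*(-860)/(56 - √2*√196) - 54903) = 1/(4*(-860)/(56 - 1*√2*14) - 54903) = 1/(4*(-860)/(56 - 14*√2) - 54903) = 1/(-3440/(56 - 14*√2) - 54903) = 1/(-54903 - 3440/(56 - 14*√2))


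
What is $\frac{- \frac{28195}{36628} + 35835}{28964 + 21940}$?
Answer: $\frac{1312536185}{1864511712} \approx 0.70396$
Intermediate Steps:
$\frac{- \frac{28195}{36628} + 35835}{28964 + 21940} = \frac{\left(-28195\right) \frac{1}{36628} + 35835}{50904} = \left(- \frac{28195}{36628} + 35835\right) \frac{1}{50904} = \frac{1312536185}{36628} \cdot \frac{1}{50904} = \frac{1312536185}{1864511712}$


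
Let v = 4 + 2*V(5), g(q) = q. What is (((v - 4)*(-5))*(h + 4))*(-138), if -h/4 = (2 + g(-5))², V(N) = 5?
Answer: -220800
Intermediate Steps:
v = 14 (v = 4 + 2*5 = 4 + 10 = 14)
h = -36 (h = -4*(2 - 5)² = -4*(-3)² = -4*9 = -36)
(((v - 4)*(-5))*(h + 4))*(-138) = (((14 - 4)*(-5))*(-36 + 4))*(-138) = ((10*(-5))*(-32))*(-138) = -50*(-32)*(-138) = 1600*(-138) = -220800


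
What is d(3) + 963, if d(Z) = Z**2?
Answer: 972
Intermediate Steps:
d(3) + 963 = 3**2 + 963 = 9 + 963 = 972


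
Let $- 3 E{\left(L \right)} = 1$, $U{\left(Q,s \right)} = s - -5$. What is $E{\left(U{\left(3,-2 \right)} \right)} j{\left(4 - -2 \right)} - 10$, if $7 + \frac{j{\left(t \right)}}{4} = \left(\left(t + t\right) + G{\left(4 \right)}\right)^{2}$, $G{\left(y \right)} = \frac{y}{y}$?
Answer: $-226$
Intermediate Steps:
$G{\left(y \right)} = 1$
$U{\left(Q,s \right)} = 5 + s$ ($U{\left(Q,s \right)} = s + 5 = 5 + s$)
$E{\left(L \right)} = - \frac{1}{3}$ ($E{\left(L \right)} = \left(- \frac{1}{3}\right) 1 = - \frac{1}{3}$)
$j{\left(t \right)} = -28 + 4 \left(1 + 2 t\right)^{2}$ ($j{\left(t \right)} = -28 + 4 \left(\left(t + t\right) + 1\right)^{2} = -28 + 4 \left(2 t + 1\right)^{2} = -28 + 4 \left(1 + 2 t\right)^{2}$)
$E{\left(U{\left(3,-2 \right)} \right)} j{\left(4 - -2 \right)} - 10 = - \frac{-28 + 4 \left(1 + 2 \left(4 - -2\right)\right)^{2}}{3} - 10 = - \frac{-28 + 4 \left(1 + 2 \left(4 + 2\right)\right)^{2}}{3} - 10 = - \frac{-28 + 4 \left(1 + 2 \cdot 6\right)^{2}}{3} - 10 = - \frac{-28 + 4 \left(1 + 12\right)^{2}}{3} - 10 = - \frac{-28 + 4 \cdot 13^{2}}{3} - 10 = - \frac{-28 + 4 \cdot 169}{3} - 10 = - \frac{-28 + 676}{3} - 10 = \left(- \frac{1}{3}\right) 648 - 10 = -216 - 10 = -226$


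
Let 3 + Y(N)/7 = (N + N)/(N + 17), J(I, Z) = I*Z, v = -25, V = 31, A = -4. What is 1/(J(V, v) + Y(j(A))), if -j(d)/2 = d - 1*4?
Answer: -33/26044 ≈ -0.0012671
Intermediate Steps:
j(d) = 8 - 2*d (j(d) = -2*(d - 1*4) = -2*(d - 4) = -2*(-4 + d) = 8 - 2*d)
Y(N) = -21 + 14*N/(17 + N) (Y(N) = -21 + 7*((N + N)/(N + 17)) = -21 + 7*((2*N)/(17 + N)) = -21 + 7*(2*N/(17 + N)) = -21 + 14*N/(17 + N))
1/(J(V, v) + Y(j(A))) = 1/(31*(-25) + 7*(-51 - (8 - 2*(-4)))/(17 + (8 - 2*(-4)))) = 1/(-775 + 7*(-51 - (8 + 8))/(17 + (8 + 8))) = 1/(-775 + 7*(-51 - 1*16)/(17 + 16)) = 1/(-775 + 7*(-51 - 16)/33) = 1/(-775 + 7*(1/33)*(-67)) = 1/(-775 - 469/33) = 1/(-26044/33) = -33/26044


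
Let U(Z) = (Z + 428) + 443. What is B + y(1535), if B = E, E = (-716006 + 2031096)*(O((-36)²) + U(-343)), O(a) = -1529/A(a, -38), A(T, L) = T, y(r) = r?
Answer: 448945761335/648 ≈ 6.9282e+8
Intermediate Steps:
O(a) = -1529/a
U(Z) = 871 + Z (U(Z) = (428 + Z) + 443 = 871 + Z)
E = 448944766655/648 (E = (-716006 + 2031096)*(-1529/((-36)²) + (871 - 343)) = 1315090*(-1529/1296 + 528) = 1315090*(682759/1296) = 448944766655/648 ≈ 6.9282e+8)
B = 448944766655/648 ≈ 6.9282e+8
B + y(1535) = 448944766655/648 + 1535 = 448945761335/648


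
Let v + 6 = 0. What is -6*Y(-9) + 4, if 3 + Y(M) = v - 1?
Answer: 64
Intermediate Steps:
v = -6 (v = -6 + 0 = -6)
Y(M) = -10 (Y(M) = -3 + (-6 - 1) = -3 - 7 = -10)
-6*Y(-9) + 4 = -6*(-10) + 4 = 60 + 4 = 64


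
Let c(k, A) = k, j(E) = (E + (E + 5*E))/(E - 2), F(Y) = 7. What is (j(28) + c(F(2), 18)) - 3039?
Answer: -39318/13 ≈ -3024.5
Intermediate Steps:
j(E) = 7*E/(-2 + E) (j(E) = (E + 6*E)/(-2 + E) = (7*E)/(-2 + E) = 7*E/(-2 + E))
(j(28) + c(F(2), 18)) - 3039 = (7*28/(-2 + 28) + 7) - 3039 = (7*28/26 + 7) - 3039 = (7*28*(1/26) + 7) - 3039 = (98/13 + 7) - 3039 = 189/13 - 3039 = -39318/13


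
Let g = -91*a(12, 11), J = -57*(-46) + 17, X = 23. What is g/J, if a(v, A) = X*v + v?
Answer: -288/29 ≈ -9.9310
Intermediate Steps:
a(v, A) = 24*v (a(v, A) = 23*v + v = 24*v)
J = 2639 (J = 2622 + 17 = 2639)
g = -26208 (g = -2184*12 = -91*288 = -26208)
g/J = -26208/2639 = -26208*1/2639 = -288/29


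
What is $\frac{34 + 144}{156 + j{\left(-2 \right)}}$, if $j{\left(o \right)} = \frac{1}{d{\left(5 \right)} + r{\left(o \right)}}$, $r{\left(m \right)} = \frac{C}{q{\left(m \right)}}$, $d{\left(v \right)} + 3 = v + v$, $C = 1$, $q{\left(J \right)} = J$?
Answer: $\frac{1157}{1015} \approx 1.1399$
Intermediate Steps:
$d{\left(v \right)} = -3 + 2 v$ ($d{\left(v \right)} = -3 + \left(v + v\right) = -3 + 2 v$)
$r{\left(m \right)} = \frac{1}{m}$ ($r{\left(m \right)} = 1 \frac{1}{m} = \frac{1}{m}$)
$j{\left(o \right)} = \frac{1}{7 + \frac{1}{o}}$ ($j{\left(o \right)} = \frac{1}{\left(-3 + 2 \cdot 5\right) + \frac{1}{o}} = \frac{1}{\left(-3 + 10\right) + \frac{1}{o}} = \frac{1}{7 + \frac{1}{o}}$)
$\frac{34 + 144}{156 + j{\left(-2 \right)}} = \frac{34 + 144}{156 - \frac{2}{1 + 7 \left(-2\right)}} = \frac{178}{156 - \frac{2}{1 - 14}} = \frac{178}{156 - \frac{2}{-13}} = \frac{178}{156 - - \frac{2}{13}} = \frac{178}{156 + \frac{2}{13}} = \frac{178}{\frac{2030}{13}} = 178 \cdot \frac{13}{2030} = \frac{1157}{1015}$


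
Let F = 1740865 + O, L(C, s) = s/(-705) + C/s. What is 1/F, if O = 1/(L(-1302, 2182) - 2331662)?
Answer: 1793412325127/3122088747381445700 ≈ 5.7443e-7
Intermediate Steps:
L(C, s) = -s/705 + C/s (L(C, s) = s*(-1/705) + C/s = -s/705 + C/s)
O = -769155/1793412325127 (O = 1/((-1/705*2182 - 1302/2182) - 2331662) = 1/((-2182/705 - 1302*1/2182) - 2331662) = 1/((-2182/705 - 651/1091) - 2331662) = 1/(-2839517/769155 - 2331662) = 1/(-1793412325127/769155) = -769155/1793412325127 ≈ -4.2888e-7)
F = 3122088747381445700/1793412325127 (F = 1740865 - 769155/1793412325127 = 3122088747381445700/1793412325127 ≈ 1.7409e+6)
1/F = 1/(3122088747381445700/1793412325127) = 1793412325127/3122088747381445700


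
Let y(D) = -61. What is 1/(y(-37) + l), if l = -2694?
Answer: -1/2755 ≈ -0.00036298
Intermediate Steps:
1/(y(-37) + l) = 1/(-61 - 2694) = 1/(-2755) = -1/2755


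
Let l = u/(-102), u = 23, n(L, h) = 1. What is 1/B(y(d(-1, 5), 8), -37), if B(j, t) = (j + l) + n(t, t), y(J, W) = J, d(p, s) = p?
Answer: -102/23 ≈ -4.4348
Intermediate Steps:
l = -23/102 (l = 23/(-102) = 23*(-1/102) = -23/102 ≈ -0.22549)
B(j, t) = 79/102 + j (B(j, t) = (j - 23/102) + 1 = (-23/102 + j) + 1 = 79/102 + j)
1/B(y(d(-1, 5), 8), -37) = 1/(79/102 - 1) = 1/(-23/102) = -102/23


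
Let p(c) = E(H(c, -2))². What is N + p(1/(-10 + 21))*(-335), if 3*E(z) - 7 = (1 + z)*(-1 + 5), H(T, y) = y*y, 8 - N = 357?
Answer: -27484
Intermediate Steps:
N = -349 (N = 8 - 1*357 = 8 - 357 = -349)
H(T, y) = y²
E(z) = 11/3 + 4*z/3 (E(z) = 7/3 + ((1 + z)*(-1 + 5))/3 = 7/3 + ((1 + z)*4)/3 = 7/3 + (4 + 4*z)/3 = 7/3 + (4/3 + 4*z/3) = 11/3 + 4*z/3)
p(c) = 81 (p(c) = (11/3 + (4/3)*(-2)²)² = (11/3 + (4/3)*4)² = (11/3 + 16/3)² = 9² = 81)
N + p(1/(-10 + 21))*(-335) = -349 + 81*(-335) = -349 - 27135 = -27484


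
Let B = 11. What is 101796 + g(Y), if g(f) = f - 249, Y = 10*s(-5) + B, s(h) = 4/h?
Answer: 101550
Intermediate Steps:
Y = 3 (Y = 10*(4/(-5)) + 11 = 10*(4*(-1/5)) + 11 = 10*(-4/5) + 11 = -8 + 11 = 3)
g(f) = -249 + f
101796 + g(Y) = 101796 + (-249 + 3) = 101796 - 246 = 101550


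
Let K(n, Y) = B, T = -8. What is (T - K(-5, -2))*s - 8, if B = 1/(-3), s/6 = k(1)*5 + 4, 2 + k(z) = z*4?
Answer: -652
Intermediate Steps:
k(z) = -2 + 4*z (k(z) = -2 + z*4 = -2 + 4*z)
s = 84 (s = 6*((-2 + 4*1)*5 + 4) = 6*((-2 + 4)*5 + 4) = 6*(2*5 + 4) = 6*(10 + 4) = 6*14 = 84)
B = -⅓ ≈ -0.33333
K(n, Y) = -⅓
(T - K(-5, -2))*s - 8 = (-8 - 1*(-⅓))*84 - 8 = (-8 + ⅓)*84 - 8 = -23/3*84 - 8 = -644 - 8 = -652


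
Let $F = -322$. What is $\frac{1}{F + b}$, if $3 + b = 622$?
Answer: $\frac{1}{297} \approx 0.003367$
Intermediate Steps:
$b = 619$ ($b = -3 + 622 = 619$)
$\frac{1}{F + b} = \frac{1}{-322 + 619} = \frac{1}{297}$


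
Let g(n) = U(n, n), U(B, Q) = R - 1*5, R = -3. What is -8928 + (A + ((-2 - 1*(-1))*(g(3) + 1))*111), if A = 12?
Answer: -8139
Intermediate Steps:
U(B, Q) = -8 (U(B, Q) = -3 - 1*5 = -3 - 5 = -8)
g(n) = -8
-8928 + (A + ((-2 - 1*(-1))*(g(3) + 1))*111) = -8928 + (12 + ((-2 - 1*(-1))*(-8 + 1))*111) = -8928 + (12 + ((-2 + 1)*(-7))*111) = -8928 + (12 - 1*(-7)*111) = -8928 + (12 + 7*111) = -8928 + (12 + 777) = -8928 + 789 = -8139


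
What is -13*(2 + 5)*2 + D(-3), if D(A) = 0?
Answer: -182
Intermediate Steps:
-13*(2 + 5)*2 + D(-3) = -13*(2 + 5)*2 + 0 = -91*2 + 0 = -13*14 + 0 = -182 + 0 = -182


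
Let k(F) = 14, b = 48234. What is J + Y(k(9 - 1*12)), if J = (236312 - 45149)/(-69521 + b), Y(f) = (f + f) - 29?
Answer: -30350/3041 ≈ -9.9803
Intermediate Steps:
Y(f) = -29 + 2*f (Y(f) = 2*f - 29 = -29 + 2*f)
J = -27309/3041 (J = (236312 - 45149)/(-69521 + 48234) = 191163/(-21287) = 191163*(-1/21287) = -27309/3041 ≈ -8.9803)
J + Y(k(9 - 1*12)) = -27309/3041 + (-29 + 2*14) = -27309/3041 + (-29 + 28) = -27309/3041 - 1 = -30350/3041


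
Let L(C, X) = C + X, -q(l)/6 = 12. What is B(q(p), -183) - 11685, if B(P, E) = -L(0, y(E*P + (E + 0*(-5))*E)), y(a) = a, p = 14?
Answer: -58350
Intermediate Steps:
q(l) = -72 (q(l) = -6*12 = -72)
B(P, E) = -E² - E*P (B(P, E) = -(0 + (E*P + (E + 0*(-5))*E)) = -(0 + (E*P + (E + 0)*E)) = -(0 + (E*P + E*E)) = -(0 + (E*P + E²)) = -(0 + (E² + E*P)) = -(E² + E*P) = -E² - E*P)
B(q(p), -183) - 11685 = -1*(-183)*(-183 - 72) - 11685 = -1*(-183)*(-255) - 11685 = -46665 - 11685 = -58350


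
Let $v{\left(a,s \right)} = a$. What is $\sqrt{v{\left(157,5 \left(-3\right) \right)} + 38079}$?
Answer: $22 \sqrt{79} \approx 195.54$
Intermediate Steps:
$\sqrt{v{\left(157,5 \left(-3\right) \right)} + 38079} = \sqrt{157 + 38079} = \sqrt{38236} = 22 \sqrt{79}$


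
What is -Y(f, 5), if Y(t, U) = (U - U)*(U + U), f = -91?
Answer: 0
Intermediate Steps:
Y(t, U) = 0 (Y(t, U) = 0*(2*U) = 0)
-Y(f, 5) = -1*0 = 0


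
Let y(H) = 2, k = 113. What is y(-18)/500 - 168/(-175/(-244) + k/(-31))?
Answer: 317710147/5536750 ≈ 57.382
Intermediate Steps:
y(-18)/500 - 168/(-175/(-244) + k/(-31)) = 2/500 - 168/(-175/(-244) + 113/(-31)) = 2*(1/500) - 168/(-175*(-1/244) + 113*(-1/31)) = 1/250 - 168/(175/244 - 113/31) = 1/250 - 168/(-22147/7564) = 1/250 - 168*(-7564/22147) = 1/250 + 1270752/22147 = 317710147/5536750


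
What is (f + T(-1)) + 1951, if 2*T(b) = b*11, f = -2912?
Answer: -1933/2 ≈ -966.50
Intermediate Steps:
T(b) = 11*b/2 (T(b) = (b*11)/2 = (11*b)/2 = 11*b/2)
(f + T(-1)) + 1951 = (-2912 + (11/2)*(-1)) + 1951 = (-2912 - 11/2) + 1951 = -5835/2 + 1951 = -1933/2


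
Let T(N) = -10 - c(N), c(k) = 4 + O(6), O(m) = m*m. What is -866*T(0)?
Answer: 43300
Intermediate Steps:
O(m) = m**2
c(k) = 40 (c(k) = 4 + 6**2 = 4 + 36 = 40)
T(N) = -50 (T(N) = -10 - 1*40 = -10 - 40 = -50)
-866*T(0) = -866*(-50) = 43300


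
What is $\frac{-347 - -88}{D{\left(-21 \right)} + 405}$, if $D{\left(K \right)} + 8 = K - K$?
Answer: $- \frac{259}{397} \approx -0.65239$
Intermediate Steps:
$D{\left(K \right)} = -8$ ($D{\left(K \right)} = -8 + \left(K - K\right) = -8 + 0 = -8$)
$\frac{-347 - -88}{D{\left(-21 \right)} + 405} = \frac{-347 - -88}{-8 + 405} = \frac{-347 + 88}{397} = \left(-259\right) \frac{1}{397} = - \frac{259}{397}$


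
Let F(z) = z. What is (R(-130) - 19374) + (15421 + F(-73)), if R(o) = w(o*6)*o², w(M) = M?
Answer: -13186026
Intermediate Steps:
R(o) = 6*o³ (R(o) = (o*6)*o² = (6*o)*o² = 6*o³)
(R(-130) - 19374) + (15421 + F(-73)) = (6*(-130)³ - 19374) + (15421 - 73) = (6*(-2197000) - 19374) + 15348 = (-13182000 - 19374) + 15348 = -13201374 + 15348 = -13186026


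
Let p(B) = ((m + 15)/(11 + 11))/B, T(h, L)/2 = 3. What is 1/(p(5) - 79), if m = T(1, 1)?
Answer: -110/8669 ≈ -0.012689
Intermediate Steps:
T(h, L) = 6 (T(h, L) = 2*3 = 6)
m = 6
p(B) = 21/(22*B) (p(B) = ((6 + 15)/(11 + 11))/B = (21/22)/B = (21*(1/22))/B = 21/(22*B))
1/(p(5) - 79) = 1/((21/22)/5 - 79) = 1/((21/22)*(1/5) - 79) = 1/(21/110 - 79) = 1/(-8669/110) = -110/8669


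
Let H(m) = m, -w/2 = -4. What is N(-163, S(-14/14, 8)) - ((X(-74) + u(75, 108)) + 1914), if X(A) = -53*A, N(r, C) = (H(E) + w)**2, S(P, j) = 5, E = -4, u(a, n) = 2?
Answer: -5822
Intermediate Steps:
w = 8 (w = -2*(-4) = 8)
N(r, C) = 16 (N(r, C) = (-4 + 8)**2 = 4**2 = 16)
N(-163, S(-14/14, 8)) - ((X(-74) + u(75, 108)) + 1914) = 16 - ((-53*(-74) + 2) + 1914) = 16 - ((3922 + 2) + 1914) = 16 - (3924 + 1914) = 16 - 1*5838 = 16 - 5838 = -5822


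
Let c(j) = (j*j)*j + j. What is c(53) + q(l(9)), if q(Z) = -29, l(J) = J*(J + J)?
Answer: 148901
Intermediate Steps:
c(j) = j + j³ (c(j) = j²*j + j = j³ + j = j + j³)
l(J) = 2*J² (l(J) = J*(2*J) = 2*J²)
c(53) + q(l(9)) = (53 + 53³) - 29 = (53 + 148877) - 29 = 148930 - 29 = 148901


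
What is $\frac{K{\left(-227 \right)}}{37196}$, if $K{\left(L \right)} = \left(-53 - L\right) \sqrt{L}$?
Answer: $\frac{87 i \sqrt{227}}{18598} \approx 0.07048 i$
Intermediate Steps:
$K{\left(L \right)} = \sqrt{L} \left(-53 - L\right)$
$\frac{K{\left(-227 \right)}}{37196} = \frac{\sqrt{-227} \left(-53 - -227\right)}{37196} = i \sqrt{227} \left(-53 + 227\right) \frac{1}{37196} = i \sqrt{227} \cdot 174 \cdot \frac{1}{37196} = 174 i \sqrt{227} \cdot \frac{1}{37196} = \frac{87 i \sqrt{227}}{18598}$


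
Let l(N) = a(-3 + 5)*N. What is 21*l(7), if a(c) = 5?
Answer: 735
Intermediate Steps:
l(N) = 5*N
21*l(7) = 21*(5*7) = 21*35 = 735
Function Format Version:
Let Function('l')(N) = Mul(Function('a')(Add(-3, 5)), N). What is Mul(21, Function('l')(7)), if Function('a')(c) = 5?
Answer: 735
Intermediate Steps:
Function('l')(N) = Mul(5, N)
Mul(21, Function('l')(7)) = Mul(21, Mul(5, 7)) = Mul(21, 35) = 735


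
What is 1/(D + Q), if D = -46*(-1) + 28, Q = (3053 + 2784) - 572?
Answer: 1/5339 ≈ 0.00018730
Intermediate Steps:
Q = 5265 (Q = 5837 - 572 = 5265)
D = 74 (D = 46 + 28 = 74)
1/(D + Q) = 1/(74 + 5265) = 1/5339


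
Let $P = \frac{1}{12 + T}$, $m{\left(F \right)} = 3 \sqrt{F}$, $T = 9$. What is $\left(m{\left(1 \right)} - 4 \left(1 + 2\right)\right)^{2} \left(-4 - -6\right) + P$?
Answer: $\frac{3403}{21} \approx 162.05$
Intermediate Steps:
$P = \frac{1}{21}$ ($P = \frac{1}{12 + 9} = \frac{1}{21} \approx 0.047619$)
$\left(m{\left(1 \right)} - 4 \left(1 + 2\right)\right)^{2} \left(-4 - -6\right) + P = \left(3 \sqrt{1} - 4 \left(1 + 2\right)\right)^{2} \left(-4 - -6\right) + \frac{1}{21} = \left(3 \cdot 1 - 12\right)^{2} \left(-4 + 6\right) + \frac{1}{21} = \left(3 - 12\right)^{2} \cdot 2 + \frac{1}{21} = \left(-9\right)^{2} \cdot 2 + \frac{1}{21} = 81 \cdot 2 + \frac{1}{21} = 162 + \frac{1}{21} = \frac{3403}{21}$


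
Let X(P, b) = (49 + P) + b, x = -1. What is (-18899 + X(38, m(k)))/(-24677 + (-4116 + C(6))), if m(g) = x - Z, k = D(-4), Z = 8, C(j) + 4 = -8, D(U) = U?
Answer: 18821/28805 ≈ 0.65339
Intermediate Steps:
C(j) = -12 (C(j) = -4 - 8 = -12)
k = -4
m(g) = -9 (m(g) = -1 - 1*8 = -1 - 8 = -9)
X(P, b) = 49 + P + b
(-18899 + X(38, m(k)))/(-24677 + (-4116 + C(6))) = (-18899 + (49 + 38 - 9))/(-24677 + (-4116 - 12)) = (-18899 + 78)/(-24677 - 4128) = -18821/(-28805) = -18821*(-1/28805) = 18821/28805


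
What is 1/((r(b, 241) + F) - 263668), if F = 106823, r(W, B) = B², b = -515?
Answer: -1/98764 ≈ -1.0125e-5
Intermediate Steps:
1/((r(b, 241) + F) - 263668) = 1/((241² + 106823) - 263668) = 1/((58081 + 106823) - 263668) = 1/(164904 - 263668) = 1/(-98764) = -1/98764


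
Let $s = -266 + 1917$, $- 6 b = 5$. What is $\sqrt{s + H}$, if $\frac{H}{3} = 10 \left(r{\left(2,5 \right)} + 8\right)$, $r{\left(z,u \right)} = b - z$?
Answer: $\sqrt{1806} \approx 42.497$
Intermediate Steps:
$b = - \frac{5}{6}$ ($b = \left(- \frac{1}{6}\right) 5 = - \frac{5}{6} \approx -0.83333$)
$r{\left(z,u \right)} = - \frac{5}{6} - z$
$s = 1651$
$H = 155$ ($H = 3 \cdot 10 \left(\left(- \frac{5}{6} - 2\right) + 8\right) = 3 \cdot 10 \left(- \frac{17}{6} + 8\right) = 3 \cdot 10 \cdot \frac{31}{6} = 3 \cdot \frac{155}{3} = 155$)
$\sqrt{s + H} = \sqrt{1651 + 155} = \sqrt{1806}$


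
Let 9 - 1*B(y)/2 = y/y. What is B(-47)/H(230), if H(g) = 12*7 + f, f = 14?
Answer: 8/49 ≈ 0.16327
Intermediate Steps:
H(g) = 98 (H(g) = 12*7 + 14 = 84 + 14 = 98)
B(y) = 16 (B(y) = 18 - 2*y/y = 18 - 2*1 = 18 - 2 = 16)
B(-47)/H(230) = 16/98 = 16*(1/98) = 8/49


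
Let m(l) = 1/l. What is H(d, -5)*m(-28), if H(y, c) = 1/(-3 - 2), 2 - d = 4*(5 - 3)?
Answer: 1/140 ≈ 0.0071429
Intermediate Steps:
d = -6 (d = 2 - 4*(5 - 3) = 2 - 4*2 = 2 - 1*8 = 2 - 8 = -6)
H(y, c) = -1/5 (H(y, c) = 1/(-5) = -1/5)
H(d, -5)*m(-28) = -1/5/(-28) = -1/5*(-1/28) = 1/140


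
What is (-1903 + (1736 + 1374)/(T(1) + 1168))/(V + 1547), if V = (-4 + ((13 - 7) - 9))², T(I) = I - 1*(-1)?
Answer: -55585/46683 ≈ -1.1907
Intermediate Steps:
T(I) = 1 + I (T(I) = I + 1 = 1 + I)
V = 49 (V = (-4 + (6 - 9))² = (-4 - 3)² = (-7)² = 49)
(-1903 + (1736 + 1374)/(T(1) + 1168))/(V + 1547) = (-1903 + (1736 + 1374)/((1 + 1) + 1168))/(49 + 1547) = (-1903 + 3110/(2 + 1168))/1596 = (-1903 + 3110/1170)*(1/1596) = (-1903 + 3110*(1/1170))*(1/1596) = (-1903 + 311/117)*(1/1596) = -222340/117*1/1596 = -55585/46683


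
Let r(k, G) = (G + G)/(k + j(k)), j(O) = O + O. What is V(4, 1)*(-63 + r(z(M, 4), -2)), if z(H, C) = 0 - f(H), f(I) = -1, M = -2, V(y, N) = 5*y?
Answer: -3860/3 ≈ -1286.7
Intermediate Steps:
j(O) = 2*O
z(H, C) = 1 (z(H, C) = 0 - 1*(-1) = 0 + 1 = 1)
r(k, G) = 2*G/(3*k) (r(k, G) = (G + G)/(k + 2*k) = (2*G)/((3*k)) = (2*G)*(1/(3*k)) = 2*G/(3*k))
V(4, 1)*(-63 + r(z(M, 4), -2)) = (5*4)*(-63 + (2/3)*(-2)/1) = 20*(-63 + (2/3)*(-2)*1) = 20*(-63 - 4/3) = 20*(-193/3) = -3860/3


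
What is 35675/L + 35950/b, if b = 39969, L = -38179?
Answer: -53359025/1525976451 ≈ -0.034967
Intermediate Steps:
35675/L + 35950/b = 35675/(-38179) + 35950/39969 = 35675*(-1/38179) + 35950*(1/39969) = -35675/38179 + 35950/39969 = -53359025/1525976451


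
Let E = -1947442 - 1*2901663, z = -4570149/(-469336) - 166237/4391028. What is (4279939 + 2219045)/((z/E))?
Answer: -3247335306635697511432128/999481560727 ≈ -3.2490e+12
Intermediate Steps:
z = 4997407803635/515216879352 (z = -4570149*(-1/469336) - 166237*1/4391028 = 4570149/469336 - 166237/4391028 = 4997407803635/515216879352 ≈ 9.6996)
E = -4849105 (E = -1947442 - 2901663 = -4849105)
(4279939 + 2219045)/((z/E)) = (4279939 + 2219045)/(((4997407803635/515216879352)/(-4849105))) = 6498984/(((4997407803635/515216879352)*(-1/4849105))) = 6498984/(-999481560727/499668149150035992) = 6498984*(-499668149150035992/999481560727) = -3247335306635697511432128/999481560727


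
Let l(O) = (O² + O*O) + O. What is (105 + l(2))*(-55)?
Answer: -6325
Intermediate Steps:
l(O) = O + 2*O² (l(O) = (O² + O²) + O = 2*O² + O = O + 2*O²)
(105 + l(2))*(-55) = (105 + 2*(1 + 2*2))*(-55) = (105 + 2*(1 + 4))*(-55) = (105 + 2*5)*(-55) = (105 + 10)*(-55) = 115*(-55) = -6325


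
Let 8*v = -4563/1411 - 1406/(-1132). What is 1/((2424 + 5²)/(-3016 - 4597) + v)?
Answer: -48639517904/27756870017 ≈ -1.7523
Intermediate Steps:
v = -1590725/6389008 (v = (-4563/1411 - 1406/(-1132))/8 = (-4563*1/1411 - 1406*(-1/1132))/8 = (-4563/1411 + 703/566)/8 = (⅛)*(-1590725/798626) = -1590725/6389008 ≈ -0.24898)
1/((2424 + 5²)/(-3016 - 4597) + v) = 1/((2424 + 5²)/(-3016 - 4597) - 1590725/6389008) = 1/((2424 + 25)/(-7613) - 1590725/6389008) = 1/(2449*(-1/7613) - 1590725/6389008) = 1/(-2449/7613 - 1590725/6389008) = 1/(-27756870017/48639517904) = -48639517904/27756870017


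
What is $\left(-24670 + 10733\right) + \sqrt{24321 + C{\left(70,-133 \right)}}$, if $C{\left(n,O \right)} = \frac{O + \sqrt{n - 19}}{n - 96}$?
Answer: $-13937 + \frac{\sqrt{16444454 - 26 \sqrt{51}}}{26} \approx -13781.0$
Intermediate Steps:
$C{\left(n,O \right)} = \frac{O + \sqrt{-19 + n}}{-96 + n}$
$\left(-24670 + 10733\right) + \sqrt{24321 + C{\left(70,-133 \right)}} = \left(-24670 + 10733\right) + \sqrt{24321 + \frac{-133 + \sqrt{-19 + 70}}{-96 + 70}} = -13937 + \sqrt{24321 + \frac{-133 + \sqrt{51}}{-26}} = -13937 + \sqrt{24321 - \frac{-133 + \sqrt{51}}{26}} = -13937 + \sqrt{24321 + \left(\frac{133}{26} - \frac{\sqrt{51}}{26}\right)} = -13937 + \sqrt{\frac{632479}{26} - \frac{\sqrt{51}}{26}}$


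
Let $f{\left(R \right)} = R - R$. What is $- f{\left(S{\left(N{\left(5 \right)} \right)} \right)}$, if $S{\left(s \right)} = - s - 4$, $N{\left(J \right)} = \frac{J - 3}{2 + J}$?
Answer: $0$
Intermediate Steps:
$N{\left(J \right)} = \frac{-3 + J}{2 + J}$
$S{\left(s \right)} = -4 - s$
$f{\left(R \right)} = 0$
$- f{\left(S{\left(N{\left(5 \right)} \right)} \right)} = \left(-1\right) 0 = 0$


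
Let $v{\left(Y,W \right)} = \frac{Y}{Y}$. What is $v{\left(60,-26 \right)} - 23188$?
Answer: $-23187$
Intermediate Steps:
$v{\left(Y,W \right)} = 1$
$v{\left(60,-26 \right)} - 23188 = 1 - 23188 = -23187$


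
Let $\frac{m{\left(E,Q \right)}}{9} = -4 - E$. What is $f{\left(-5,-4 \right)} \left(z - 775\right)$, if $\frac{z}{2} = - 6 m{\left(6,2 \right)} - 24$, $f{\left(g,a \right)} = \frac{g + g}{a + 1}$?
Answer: $\frac{2570}{3} \approx 856.67$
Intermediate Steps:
$f{\left(g,a \right)} = \frac{2 g}{1 + a}$
$m{\left(E,Q \right)} = -36 - 9 E$ ($m{\left(E,Q \right)} = 9 \left(-4 - E\right) = -36 - 9 E$)
$z = 1032$ ($z = 2 \left(- 6 \left(-36 - 54\right) - 24\right) = 2 \left(\left(-6\right) \left(-90\right) - 24\right) = 2 \left(540 - 24\right) = 2 \cdot 516 = 1032$)
$f{\left(-5,-4 \right)} \left(z - 775\right) = 2 \left(-5\right) \frac{1}{1 - 4} \left(1032 - 775\right) = 2 \left(-5\right) \frac{1}{-3} \left(1032 - 775\right) = 2 \left(-5\right) \left(- \frac{1}{3}\right) 257 = \frac{10}{3} \cdot 257 = \frac{2570}{3}$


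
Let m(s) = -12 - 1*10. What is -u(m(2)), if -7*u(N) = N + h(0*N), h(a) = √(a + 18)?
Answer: -22/7 + 3*√2/7 ≈ -2.5368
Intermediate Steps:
h(a) = √(18 + a)
m(s) = -22 (m(s) = -12 - 10 = -22)
u(N) = -3*√2/7 - N/7 (u(N) = -(N + √(18 + 0*N))/7 = -(N + √(18 + 0))/7 = -(N + √18)/7 = -(N + 3*√2)/7 = -3*√2/7 - N/7)
-u(m(2)) = -(-3*√2/7 - ⅐*(-22)) = -(-3*√2/7 + 22/7) = -(22/7 - 3*√2/7) = -22/7 + 3*√2/7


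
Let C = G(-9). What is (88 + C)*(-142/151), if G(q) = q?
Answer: -11218/151 ≈ -74.291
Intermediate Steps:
C = -9
(88 + C)*(-142/151) = (88 - 9)*(-142/151) = 79*(-142*1/151) = 79*(-142/151) = -11218/151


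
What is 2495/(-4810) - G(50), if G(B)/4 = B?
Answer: -192899/962 ≈ -200.52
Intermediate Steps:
G(B) = 4*B
2495/(-4810) - G(50) = 2495/(-4810) - 4*50 = 2495*(-1/4810) - 1*200 = -499/962 - 200 = -192899/962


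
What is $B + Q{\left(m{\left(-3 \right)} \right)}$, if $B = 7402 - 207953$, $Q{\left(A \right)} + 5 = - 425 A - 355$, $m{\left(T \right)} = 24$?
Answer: $-211111$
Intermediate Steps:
$Q{\left(A \right)} = -360 - 425 A$ ($Q{\left(A \right)} = -5 - \left(355 + 425 A\right) = -360 - 425 A$)
$B = -200551$ ($B = 7402 - 207953 = -200551$)
$B + Q{\left(m{\left(-3 \right)} \right)} = -200551 - 10560 = -211111$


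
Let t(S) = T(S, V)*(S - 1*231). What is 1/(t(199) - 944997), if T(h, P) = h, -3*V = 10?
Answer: -1/951365 ≈ -1.0511e-6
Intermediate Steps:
V = -10/3 (V = -⅓*10 = -10/3 ≈ -3.3333)
t(S) = S*(-231 + S) (t(S) = S*(S - 1*231) = S*(S - 231) = S*(-231 + S))
1/(t(199) - 944997) = 1/(199*(-231 + 199) - 944997) = 1/(199*(-32) - 944997) = 1/(-6368 - 944997) = 1/(-951365) = -1/951365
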